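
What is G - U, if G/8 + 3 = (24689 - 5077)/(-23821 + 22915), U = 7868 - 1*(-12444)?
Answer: -9290656/453 ≈ -20509.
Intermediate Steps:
U = 20312 (U = 7868 + 12444 = 20312)
G = -89320/453 (G = -24 + 8*((24689 - 5077)/(-23821 + 22915)) = -24 + 8*(19612/(-906)) = -24 + 8*(19612*(-1/906)) = -24 + 8*(-9806/453) = -24 - 78448/453 = -89320/453 ≈ -197.17)
G - U = -89320/453 - 1*20312 = -89320/453 - 20312 = -9290656/453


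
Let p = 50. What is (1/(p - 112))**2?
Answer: 1/3844 ≈ 0.00026015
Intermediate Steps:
(1/(p - 112))**2 = (1/(50 - 112))**2 = (1/(-62))**2 = (-1/62)**2 = 1/3844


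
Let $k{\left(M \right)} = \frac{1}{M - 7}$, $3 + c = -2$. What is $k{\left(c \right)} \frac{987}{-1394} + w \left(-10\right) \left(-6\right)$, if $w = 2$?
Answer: $\frac{669449}{5576} \approx 120.06$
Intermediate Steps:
$c = -5$ ($c = -3 - 2 = -5$)
$k{\left(M \right)} = \frac{1}{-7 + M}$
$k{\left(c \right)} \frac{987}{-1394} + w \left(-10\right) \left(-6\right) = \frac{987 \frac{1}{-1394}}{-7 - 5} + 2 \left(-10\right) \left(-6\right) = \frac{987 \left(- \frac{1}{1394}\right)}{-12} - -120 = \left(- \frac{1}{12}\right) \left(- \frac{987}{1394}\right) + 120 = \frac{329}{5576} + 120 = \frac{669449}{5576}$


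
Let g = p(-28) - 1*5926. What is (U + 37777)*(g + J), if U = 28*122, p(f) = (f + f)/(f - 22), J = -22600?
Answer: -29375634546/25 ≈ -1.1750e+9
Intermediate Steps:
p(f) = 2*f/(-22 + f) (p(f) = (2*f)/(-22 + f) = 2*f/(-22 + f))
g = -148122/25 (g = 2*(-28)/(-22 - 28) - 1*5926 = 2*(-28)/(-50) - 5926 = 2*(-28)*(-1/50) - 5926 = 28/25 - 5926 = -148122/25 ≈ -5924.9)
U = 3416
(U + 37777)*(g + J) = (3416 + 37777)*(-148122/25 - 22600) = 41193*(-713122/25) = -29375634546/25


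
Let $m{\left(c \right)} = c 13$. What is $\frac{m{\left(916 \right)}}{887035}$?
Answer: $\frac{11908}{887035} \approx 0.013425$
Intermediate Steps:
$m{\left(c \right)} = 13 c$
$\frac{m{\left(916 \right)}}{887035} = \frac{13 \cdot 916}{887035} = 11908 \cdot \frac{1}{887035} = \frac{11908}{887035}$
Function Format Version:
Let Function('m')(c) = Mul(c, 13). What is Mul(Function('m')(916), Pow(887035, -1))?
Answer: Rational(11908, 887035) ≈ 0.013425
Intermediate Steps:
Function('m')(c) = Mul(13, c)
Mul(Function('m')(916), Pow(887035, -1)) = Mul(Mul(13, 916), Pow(887035, -1)) = Mul(11908, Rational(1, 887035)) = Rational(11908, 887035)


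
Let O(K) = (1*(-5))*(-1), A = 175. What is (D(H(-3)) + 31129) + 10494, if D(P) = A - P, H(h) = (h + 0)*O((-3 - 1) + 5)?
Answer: 41813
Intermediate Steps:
O(K) = 5 (O(K) = -5*(-1) = 5)
H(h) = 5*h (H(h) = (h + 0)*5 = h*5 = 5*h)
D(P) = 175 - P
(D(H(-3)) + 31129) + 10494 = ((175 - 5*(-3)) + 31129) + 10494 = ((175 - 1*(-15)) + 31129) + 10494 = ((175 + 15) + 31129) + 10494 = (190 + 31129) + 10494 = 31319 + 10494 = 41813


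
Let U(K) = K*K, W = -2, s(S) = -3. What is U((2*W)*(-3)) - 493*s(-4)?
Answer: 1623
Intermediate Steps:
U(K) = K²
U((2*W)*(-3)) - 493*s(-4) = ((2*(-2))*(-3))² - 493*(-3) = (-4*(-3))² - 1*(-1479) = 12² + 1479 = 144 + 1479 = 1623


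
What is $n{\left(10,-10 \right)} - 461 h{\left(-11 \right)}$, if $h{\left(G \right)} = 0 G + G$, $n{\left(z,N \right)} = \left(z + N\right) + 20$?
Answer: $5091$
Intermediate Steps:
$n{\left(z,N \right)} = 20 + N + z$ ($n{\left(z,N \right)} = \left(N + z\right) + 20 = 20 + N + z$)
$h{\left(G \right)} = G$ ($h{\left(G \right)} = 0 + G = G$)
$n{\left(10,-10 \right)} - 461 h{\left(-11 \right)} = \left(20 - 10 + 10\right) - -5071 = 20 + 5071 = 5091$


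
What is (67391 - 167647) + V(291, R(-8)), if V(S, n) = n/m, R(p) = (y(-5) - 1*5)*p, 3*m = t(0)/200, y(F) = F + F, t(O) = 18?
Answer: -96256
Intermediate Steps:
y(F) = 2*F
m = 3/100 (m = (18/200)/3 = (18*(1/200))/3 = (⅓)*(9/100) = 3/100 ≈ 0.030000)
R(p) = -15*p (R(p) = (2*(-5) - 1*5)*p = (-10 - 5)*p = -15*p)
V(S, n) = 100*n/3 (V(S, n) = n/(3/100) = n*(100/3) = 100*n/3)
(67391 - 167647) + V(291, R(-8)) = (67391 - 167647) + 100*(-15*(-8))/3 = -100256 + (100/3)*120 = -100256 + 4000 = -96256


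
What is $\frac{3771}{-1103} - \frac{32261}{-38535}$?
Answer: $- \frac{109731602}{42504105} \approx -2.5817$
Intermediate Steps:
$\frac{3771}{-1103} - \frac{32261}{-38535} = 3771 \left(- \frac{1}{1103}\right) - - \frac{32261}{38535} = - \frac{3771}{1103} + \frac{32261}{38535} = - \frac{109731602}{42504105}$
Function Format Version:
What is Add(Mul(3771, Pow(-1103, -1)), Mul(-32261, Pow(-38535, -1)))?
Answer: Rational(-109731602, 42504105) ≈ -2.5817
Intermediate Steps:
Add(Mul(3771, Pow(-1103, -1)), Mul(-32261, Pow(-38535, -1))) = Add(Mul(3771, Rational(-1, 1103)), Mul(-32261, Rational(-1, 38535))) = Add(Rational(-3771, 1103), Rational(32261, 38535)) = Rational(-109731602, 42504105)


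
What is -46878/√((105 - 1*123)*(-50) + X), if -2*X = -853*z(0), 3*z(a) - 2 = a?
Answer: -46878*√10659/3553 ≈ -1362.2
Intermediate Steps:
z(a) = ⅔ + a/3
X = 853/3 (X = -(-853)*(⅔ + (⅓)*0)/2 = -(-853)*(⅔ + 0)/2 = -(-853)*2/(2*3) = -½*(-1706/3) = 853/3 ≈ 284.33)
-46878/√((105 - 1*123)*(-50) + X) = -46878/√((105 - 1*123)*(-50) + 853/3) = -46878/√((105 - 123)*(-50) + 853/3) = -46878/√(-18*(-50) + 853/3) = -46878/√(900 + 853/3) = -46878*√10659/3553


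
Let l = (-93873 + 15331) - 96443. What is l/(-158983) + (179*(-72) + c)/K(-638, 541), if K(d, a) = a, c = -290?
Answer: -2000411089/86009803 ≈ -23.258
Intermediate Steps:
l = -174985 (l = -78542 - 96443 = -174985)
l/(-158983) + (179*(-72) + c)/K(-638, 541) = -174985/(-158983) + (179*(-72) - 290)/541 = -174985*(-1/158983) + (-12888 - 290)*(1/541) = 174985/158983 - 13178*1/541 = 174985/158983 - 13178/541 = -2000411089/86009803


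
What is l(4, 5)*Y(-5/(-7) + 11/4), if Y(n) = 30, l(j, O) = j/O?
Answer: 24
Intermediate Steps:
l(4, 5)*Y(-5/(-7) + 11/4) = (4/5)*30 = (4*(⅕))*30 = (⅘)*30 = 24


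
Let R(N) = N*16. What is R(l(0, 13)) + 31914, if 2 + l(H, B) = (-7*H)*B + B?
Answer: 32090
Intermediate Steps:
l(H, B) = -2 + B - 7*B*H (l(H, B) = -2 + ((-7*H)*B + B) = -2 + (-7*B*H + B) = -2 + (B - 7*B*H) = -2 + B - 7*B*H)
R(N) = 16*N
R(l(0, 13)) + 31914 = 16*(-2 + 13 - 7*13*0) + 31914 = 16*(-2 + 13 + 0) + 31914 = 16*11 + 31914 = 176 + 31914 = 32090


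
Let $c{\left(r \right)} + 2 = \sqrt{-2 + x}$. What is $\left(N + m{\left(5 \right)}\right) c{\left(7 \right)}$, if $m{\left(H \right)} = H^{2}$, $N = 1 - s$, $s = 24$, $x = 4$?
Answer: $-4 + 2 \sqrt{2} \approx -1.1716$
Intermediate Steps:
$N = -23$ ($N = 1 - 24 = -23$)
$c{\left(r \right)} = -2 + \sqrt{2}$ ($c{\left(r \right)} = -2 + \sqrt{-2 + 4} = -2 + \sqrt{2}$)
$\left(N + m{\left(5 \right)}\right) c{\left(7 \right)} = \left(-23 + 5^{2}\right) \left(-2 + \sqrt{2}\right) = \left(-23 + 25\right) \left(-2 + \sqrt{2}\right) = 2 \left(-2 + \sqrt{2}\right) = -4 + 2 \sqrt{2}$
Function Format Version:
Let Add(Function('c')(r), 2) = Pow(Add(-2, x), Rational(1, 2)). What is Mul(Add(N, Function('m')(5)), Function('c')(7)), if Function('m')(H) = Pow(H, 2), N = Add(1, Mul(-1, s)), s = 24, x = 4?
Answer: Add(-4, Mul(2, Pow(2, Rational(1, 2)))) ≈ -1.1716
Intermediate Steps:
N = -23 (N = Add(1, Mul(-1, 24)) = Add(1, -24) = -23)
Function('c')(r) = Add(-2, Pow(2, Rational(1, 2))) (Function('c')(r) = Add(-2, Pow(Add(-2, 4), Rational(1, 2))) = Add(-2, Pow(2, Rational(1, 2))))
Mul(Add(N, Function('m')(5)), Function('c')(7)) = Mul(Add(-23, Pow(5, 2)), Add(-2, Pow(2, Rational(1, 2)))) = Mul(Add(-23, 25), Add(-2, Pow(2, Rational(1, 2)))) = Mul(2, Add(-2, Pow(2, Rational(1, 2)))) = Add(-4, Mul(2, Pow(2, Rational(1, 2))))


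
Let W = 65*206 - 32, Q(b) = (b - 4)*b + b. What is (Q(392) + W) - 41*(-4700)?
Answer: 358546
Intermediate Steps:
Q(b) = b + b*(-4 + b) (Q(b) = (-4 + b)*b + b = b*(-4 + b) + b = b + b*(-4 + b))
W = 13358 (W = 13390 - 32 = 13358)
(Q(392) + W) - 41*(-4700) = (392*(-3 + 392) + 13358) - 41*(-4700) = (392*389 + 13358) + 192700 = (152488 + 13358) + 192700 = 165846 + 192700 = 358546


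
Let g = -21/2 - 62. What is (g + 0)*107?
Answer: -15515/2 ≈ -7757.5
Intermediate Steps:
g = -145/2 (g = -21*½ - 62 = -21/2 - 62 = -145/2 ≈ -72.500)
(g + 0)*107 = (-145/2 + 0)*107 = -145/2*107 = -15515/2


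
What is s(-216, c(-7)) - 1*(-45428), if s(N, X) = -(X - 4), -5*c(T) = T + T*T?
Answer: 227202/5 ≈ 45440.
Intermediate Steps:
c(T) = -T/5 - T**2/5 (c(T) = -(T + T*T)/5 = -(T + T**2)/5 = -T/5 - T**2/5)
s(N, X) = 4 - X (s(N, X) = -(-4 + X) = 4 - X)
s(-216, c(-7)) - 1*(-45428) = (4 - (-1)*(-7)*(1 - 7)/5) - 1*(-45428) = (4 - (-1)*(-7)*(-6)/5) + 45428 = (4 - 1*(-42/5)) + 45428 = (4 + 42/5) + 45428 = 62/5 + 45428 = 227202/5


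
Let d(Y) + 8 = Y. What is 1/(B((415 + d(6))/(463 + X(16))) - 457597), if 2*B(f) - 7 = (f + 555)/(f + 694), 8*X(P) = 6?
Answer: -368292/168527877991 ≈ -2.1853e-6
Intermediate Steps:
X(P) = ¾ (X(P) = (⅛)*6 = ¾)
d(Y) = -8 + Y
B(f) = 7/2 + (555 + f)/(2*(694 + f)) (B(f) = 7/2 + ((f + 555)/(f + 694))/2 = 7/2 + ((555 + f)/(694 + f))/2 = 7/2 + (555 + f)/(2*(694 + f)))
1/(B((415 + d(6))/(463 + X(16))) - 457597) = 1/((5413 + 8*((415 + (-8 + 6))/(463 + ¾)))/(2*(694 + (415 + (-8 + 6))/(463 + ¾))) - 457597) = 1/((5413 + 8*((415 - 2)/(1855/4)))/(2*(694 + (415 - 2)/(1855/4))) - 457597) = 1/((5413 + 8*(413*(4/1855)))/(2*(694 + 413*(4/1855))) - 457597) = 1/((5413 + 8*(236/265))/(2*(694 + 236/265)) - 457597) = 1/((5413 + 1888/265)/(2*(184146/265)) - 457597) = 1/((½)*(265/184146)*(1436333/265) - 457597) = 1/(1436333/368292 - 457597) = 1/(-168527877991/368292) = -368292/168527877991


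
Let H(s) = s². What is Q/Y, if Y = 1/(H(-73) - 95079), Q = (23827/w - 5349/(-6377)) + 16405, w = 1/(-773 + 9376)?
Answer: -117328878450947250/6377 ≈ -1.8399e+13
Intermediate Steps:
w = 1/8603 ≈ 0.00011624
Q = 1307285553771/6377 (Q = (23827/(1/8603) - 5349/(-6377)) + 16405 = (23827*8603 - 5349*(-1/6377)) + 16405 = (204983681 + 5349/6377) + 16405 = 1307180939086/6377 + 16405 = 1307285553771/6377 ≈ 2.0500e+8)
Y = -1/89750 (Y = 1/((-73)² - 95079) = 1/(5329 - 95079) = 1/(-89750) = -1/89750 ≈ -1.1142e-5)
Q/Y = 1307285553771/(6377*(-1/89750)) = (1307285553771/6377)*(-89750) = -117328878450947250/6377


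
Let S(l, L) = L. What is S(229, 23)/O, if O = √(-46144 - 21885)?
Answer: -23*I*√68029/68029 ≈ -0.088182*I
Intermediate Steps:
O = I*√68029 (O = √(-68029) = I*√68029 ≈ 260.82*I)
S(229, 23)/O = 23/((I*√68029)) = 23*(-I*√68029/68029) = -23*I*√68029/68029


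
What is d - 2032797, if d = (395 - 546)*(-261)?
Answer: -1993386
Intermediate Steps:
d = 39411 (d = -151*(-261) = 39411)
d - 2032797 = 39411 - 2032797 = -1993386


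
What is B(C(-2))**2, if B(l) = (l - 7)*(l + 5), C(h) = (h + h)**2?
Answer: 35721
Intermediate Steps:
C(h) = 4*h**2 (C(h) = (2*h)**2 = 4*h**2)
B(l) = (-7 + l)*(5 + l)
B(C(-2))**2 = (-35 + (4*(-2)**2)**2 - 8*(-2)**2)**2 = (-35 + (4*4)**2 - 8*4)**2 = (-35 + 16**2 - 2*16)**2 = (-35 + 256 - 32)**2 = 189**2 = 35721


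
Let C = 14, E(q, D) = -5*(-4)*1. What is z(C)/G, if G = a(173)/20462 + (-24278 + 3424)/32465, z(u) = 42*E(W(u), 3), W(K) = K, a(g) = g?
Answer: -558011017200/421098103 ≈ -1325.1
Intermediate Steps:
E(q, D) = 20 (E(q, D) = 20*1 = 20)
z(u) = 840 (z(u) = 42*20 = 840)
G = -421098103/664298830 (G = 173/20462 + (-24278 + 3424)/32465 = 173*(1/20462) - 20854*1/32465 = 173/20462 - 20854/32465 = -421098103/664298830 ≈ -0.63390)
z(C)/G = 840/(-421098103/664298830) = 840*(-664298830/421098103) = -558011017200/421098103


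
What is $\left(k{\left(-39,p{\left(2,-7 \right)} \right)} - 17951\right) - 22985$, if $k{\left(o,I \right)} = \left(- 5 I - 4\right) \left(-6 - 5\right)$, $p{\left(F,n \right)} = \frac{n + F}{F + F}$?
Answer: $- \frac{163843}{4} \approx -40961.0$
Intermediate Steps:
$p{\left(F,n \right)} = \frac{F + n}{2 F}$
$k{\left(o,I \right)} = 44 + 55 I$ ($k{\left(o,I \right)} = \left(-4 - 5 I\right) \left(-11\right) = 44 + 55 I$)
$\left(k{\left(-39,p{\left(2,-7 \right)} \right)} - 17951\right) - 22985 = \left(\left(44 + 55 \frac{2 - 7}{2 \cdot 2}\right) - 17951\right) - 22985 = \left(\left(44 + 55 \cdot \frac{1}{2} \cdot \frac{1}{2} \left(-5\right)\right) - 17951\right) - 22985 = \left(\left(44 + 55 \left(- \frac{5}{4}\right)\right) - 17951\right) - 22985 = \left(\left(44 - \frac{275}{4}\right) - 17951\right) - 22985 = \left(- \frac{99}{4} - 17951\right) - 22985 = - \frac{71903}{4} - 22985 = - \frac{163843}{4}$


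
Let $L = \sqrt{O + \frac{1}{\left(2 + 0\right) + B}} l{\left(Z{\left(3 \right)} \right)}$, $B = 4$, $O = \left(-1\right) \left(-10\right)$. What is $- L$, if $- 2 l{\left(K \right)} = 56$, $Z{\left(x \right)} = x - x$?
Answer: $\frac{14 \sqrt{366}}{3} \approx 89.279$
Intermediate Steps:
$Z{\left(x \right)} = 0$
$O = 10$
$l{\left(K \right)} = -28$ ($l{\left(K \right)} = \left(- \frac{1}{2}\right) 56 = -28$)
$L = - \frac{14 \sqrt{366}}{3}$ ($L = \sqrt{10 + \frac{1}{\left(2 + 0\right) + 4}} \left(-28\right) = \sqrt{10 + \frac{1}{2 + 4}} \left(-28\right) = \sqrt{10 + \frac{1}{6}} \left(-28\right) = \sqrt{\frac{61}{6}} \left(-28\right) = \frac{\sqrt{366}}{6} \left(-28\right) = - \frac{14 \sqrt{366}}{3} \approx -89.279$)
$- L = - \frac{\left(-14\right) \sqrt{366}}{3} = \frac{14 \sqrt{366}}{3}$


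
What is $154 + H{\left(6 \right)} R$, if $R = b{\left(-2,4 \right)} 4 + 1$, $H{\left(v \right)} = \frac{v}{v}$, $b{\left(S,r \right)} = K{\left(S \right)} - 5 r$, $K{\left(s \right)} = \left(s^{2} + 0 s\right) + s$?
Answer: $83$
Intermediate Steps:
$K{\left(s \right)} = s + s^{2}$ ($K{\left(s \right)} = \left(s^{2} + 0\right) + s = s^{2} + s = s + s^{2}$)
$b{\left(S,r \right)} = - 5 r + S \left(1 + S\right)$ ($b{\left(S,r \right)} = S \left(1 + S\right) - 5 r = - 5 r + S \left(1 + S\right)$)
$H{\left(v \right)} = 1$
$R = -71$ ($R = \left(\left(-5\right) 4 - 2 \left(1 - 2\right)\right) 4 + 1 = \left(-20 - -2\right) 4 + 1 = \left(-20 + 2\right) 4 + 1 = \left(-18\right) 4 + 1 = -72 + 1 = -71$)
$154 + H{\left(6 \right)} R = 154 + 1 \left(-71\right) = 154 - 71 = 83$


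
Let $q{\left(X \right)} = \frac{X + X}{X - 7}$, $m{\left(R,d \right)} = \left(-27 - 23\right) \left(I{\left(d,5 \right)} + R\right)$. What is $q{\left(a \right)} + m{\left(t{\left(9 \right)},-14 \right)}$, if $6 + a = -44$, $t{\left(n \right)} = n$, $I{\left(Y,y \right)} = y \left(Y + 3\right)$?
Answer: $\frac{131200}{57} \approx 2301.8$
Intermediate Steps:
$I{\left(Y,y \right)} = y \left(3 + Y\right)$
$a = -50$ ($a = -6 - 44 = -50$)
$m{\left(R,d \right)} = -750 - 250 d - 50 R$ ($m{\left(R,d \right)} = \left(-27 - 23\right) \left(5 \left(3 + d\right) + R\right) = - 50 \left(\left(15 + 5 d\right) + R\right) = - 50 \left(15 + R + 5 d\right) = -750 - 250 d - 50 R$)
$q{\left(X \right)} = \frac{2 X}{-7 + X}$
$q{\left(a \right)} + m{\left(t{\left(9 \right)},-14 \right)} = 2 \left(-50\right) \frac{1}{-7 - 50} - -2300 = 2 \left(-50\right) \frac{1}{-57} - -2300 = 2 \left(-50\right) \left(- \frac{1}{57}\right) + 2300 = \frac{100}{57} + 2300 = \frac{131200}{57}$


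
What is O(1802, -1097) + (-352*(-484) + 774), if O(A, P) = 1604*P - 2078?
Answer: -1590524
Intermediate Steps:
O(A, P) = -2078 + 1604*P
O(1802, -1097) + (-352*(-484) + 774) = (-2078 + 1604*(-1097)) + (-352*(-484) + 774) = (-2078 - 1759588) + (170368 + 774) = -1761666 + 171142 = -1590524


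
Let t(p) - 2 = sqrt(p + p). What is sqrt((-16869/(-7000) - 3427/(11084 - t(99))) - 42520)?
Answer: sqrt(-692639540615820 + 187502572530*sqrt(22))/(2100*sqrt(3694 - sqrt(22))) ≈ 206.2*I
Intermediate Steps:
t(p) = 2 + sqrt(2)*sqrt(p) (t(p) = 2 + sqrt(p + p) = 2 + sqrt(2*p) = 2 + sqrt(2)*sqrt(p))
sqrt((-16869/(-7000) - 3427/(11084 - t(99))) - 42520) = sqrt((-16869/(-7000) - 3427/(11084 - (2 + sqrt(2)*sqrt(99)))) - 42520) = sqrt((-16869*(-1/7000) - 3427/(11084 - (2 + sqrt(2)*(3*sqrt(11))))) - 42520) = sqrt((16869/7000 - 3427/(11084 - (2 + 3*sqrt(22)))) - 42520) = sqrt((16869/7000 - 3427/(11084 + (-2 - 3*sqrt(22)))) - 42520) = sqrt((16869/7000 - 3427/(11082 - 3*sqrt(22))) - 42520) = sqrt(-297623131/7000 - 3427/(11082 - 3*sqrt(22)))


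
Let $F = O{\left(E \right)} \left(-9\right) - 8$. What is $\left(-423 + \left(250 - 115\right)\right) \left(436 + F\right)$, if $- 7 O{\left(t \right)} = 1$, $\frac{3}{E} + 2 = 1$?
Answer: $- \frac{865440}{7} \approx -1.2363 \cdot 10^{5}$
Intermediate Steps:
$E = -3$ ($E = \frac{3}{-2 + 1} = \frac{3}{-1} = 3 \left(-1\right) = -3$)
$O{\left(t \right)} = - \frac{1}{7}$ ($O{\left(t \right)} = \left(- \frac{1}{7}\right) 1 = - \frac{1}{7}$)
$F = - \frac{47}{7}$ ($F = \left(- \frac{1}{7}\right) \left(-9\right) - 8 = \frac{9}{7} - 8 = - \frac{47}{7} \approx -6.7143$)
$\left(-423 + \left(250 - 115\right)\right) \left(436 + F\right) = \left(-423 + \left(250 - 115\right)\right) \left(436 - \frac{47}{7}\right) = \left(-423 + 135\right) \frac{3005}{7} = \left(-288\right) \frac{3005}{7} = - \frac{865440}{7}$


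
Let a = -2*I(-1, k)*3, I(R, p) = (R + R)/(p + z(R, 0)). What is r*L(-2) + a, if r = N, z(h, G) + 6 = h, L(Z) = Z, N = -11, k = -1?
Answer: 41/2 ≈ 20.500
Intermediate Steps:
z(h, G) = -6 + h
r = -11
I(R, p) = 2*R/(-6 + R + p) (I(R, p) = (R + R)/(p + (-6 + R)) = (2*R)/(-6 + R + p) = 2*R/(-6 + R + p))
a = -3/2 (a = -4*(-1)/(-6 - 1 - 1)*3 = -4*(-1)/(-8)*3 = -4*(-1)*(-1)/8*3 = -2*¼*3 = -½*3 = -3/2 ≈ -1.5000)
r*L(-2) + a = -11*(-2) - 3/2 = 22 - 3/2 = 41/2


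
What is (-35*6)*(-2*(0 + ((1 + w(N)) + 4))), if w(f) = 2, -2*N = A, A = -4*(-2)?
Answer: 2940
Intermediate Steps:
A = 8
N = -4 (N = -½*8 = -4)
(-35*6)*(-2*(0 + ((1 + w(N)) + 4))) = (-35*6)*(-2*(0 + ((1 + 2) + 4))) = (-5*42)*(-2*(0 + (3 + 4))) = -(-420)*(0 + 7) = -(-420)*7 = -210*(-14) = 2940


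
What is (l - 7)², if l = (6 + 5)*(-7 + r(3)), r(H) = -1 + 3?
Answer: 3844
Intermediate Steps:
r(H) = 2
l = -55 (l = (6 + 5)*(-7 + 2) = 11*(-5) = -55)
(l - 7)² = (-55 - 7)² = (-62)² = 3844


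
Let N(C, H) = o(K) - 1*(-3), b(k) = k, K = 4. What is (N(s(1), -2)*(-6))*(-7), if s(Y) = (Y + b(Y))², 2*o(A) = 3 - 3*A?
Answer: -63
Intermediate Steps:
o(A) = 3/2 - 3*A/2 (o(A) = (3 - 3*A)/2 = 3/2 - 3*A/2)
s(Y) = 4*Y² (s(Y) = (Y + Y)² = (2*Y)² = 4*Y²)
N(C, H) = -3/2 (N(C, H) = (3/2 - 3/2*4) - 1*(-3) = (3/2 - 6) + 3 = -9/2 + 3 = -3/2)
(N(s(1), -2)*(-6))*(-7) = -3/2*(-6)*(-7) = 9*(-7) = -63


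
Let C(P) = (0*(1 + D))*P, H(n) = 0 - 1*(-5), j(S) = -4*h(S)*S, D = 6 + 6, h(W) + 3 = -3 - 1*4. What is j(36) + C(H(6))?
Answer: 1440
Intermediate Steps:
h(W) = -10 (h(W) = -3 + (-3 - 1*4) = -3 + (-3 - 4) = -3 - 7 = -10)
D = 12
j(S) = 40*S (j(S) = -(-40)*S = 40*S)
H(n) = 5 (H(n) = 0 + 5 = 5)
C(P) = 0 (C(P) = (0*(1 + 12))*P = (0*13)*P = 0*P = 0)
j(36) + C(H(6)) = 40*36 + 0 = 1440 + 0 = 1440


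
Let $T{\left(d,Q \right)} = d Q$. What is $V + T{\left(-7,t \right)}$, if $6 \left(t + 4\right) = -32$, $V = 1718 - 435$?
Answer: $\frac{4045}{3} \approx 1348.3$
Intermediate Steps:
$V = 1283$
$t = - \frac{28}{3}$ ($t = -4 + \frac{1}{6} \left(-32\right) = -4 - \frac{16}{3} = - \frac{28}{3} \approx -9.3333$)
$T{\left(d,Q \right)} = Q d$
$V + T{\left(-7,t \right)} = 1283 - - \frac{196}{3} = 1283 + \frac{196}{3} = \frac{4045}{3}$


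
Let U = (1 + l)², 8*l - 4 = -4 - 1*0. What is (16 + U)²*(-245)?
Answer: -70805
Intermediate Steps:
l = 0 (l = ½ + (-4 - 1*0)/8 = ½ + (-4 + 0)/8 = ½ + (⅛)*(-4) = ½ - ½ = 0)
U = 1 (U = (1 + 0)² = 1² = 1)
(16 + U)²*(-245) = (16 + 1)²*(-245) = 17²*(-245) = 289*(-245) = -70805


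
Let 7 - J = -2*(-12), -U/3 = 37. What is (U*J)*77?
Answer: 145299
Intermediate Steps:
U = -111 (U = -3*37 = -111)
J = -17 (J = 7 - (-2)*(-12) = 7 - 1*24 = 7 - 24 = -17)
(U*J)*77 = -111*(-17)*77 = 1887*77 = 145299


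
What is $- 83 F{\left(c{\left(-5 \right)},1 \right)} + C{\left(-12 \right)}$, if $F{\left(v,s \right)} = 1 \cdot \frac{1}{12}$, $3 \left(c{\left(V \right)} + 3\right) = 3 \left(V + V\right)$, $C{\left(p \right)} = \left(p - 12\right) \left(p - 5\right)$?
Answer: $\frac{4813}{12} \approx 401.08$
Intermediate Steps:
$C{\left(p \right)} = \left(-12 + p\right) \left(-5 + p\right)$
$c{\left(V \right)} = -3 + 2 V$ ($c{\left(V \right)} = -3 + \frac{3 \left(V + V\right)}{3} = -3 + \frac{3 \cdot 2 V}{3} = -3 + \frac{6 V}{3} = -3 + 2 V$)
$F{\left(v,s \right)} = \frac{1}{12}$ ($F{\left(v,s \right)} = 1 \cdot \frac{1}{12} = \frac{1}{12}$)
$- 83 F{\left(c{\left(-5 \right)},1 \right)} + C{\left(-12 \right)} = \left(-83\right) \frac{1}{12} + \left(60 + \left(-12\right)^{2} - -204\right) = - \frac{83}{12} + \left(60 + 144 + 204\right) = - \frac{83}{12} + 408 = \frac{4813}{12}$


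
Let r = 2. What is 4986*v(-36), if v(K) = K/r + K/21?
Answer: -688068/7 ≈ -98295.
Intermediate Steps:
v(K) = 23*K/42 (v(K) = K/2 + K/21 = 23*K/42)
4986*v(-36) = 4986*((23/42)*(-36)) = 4986*(-138/7) = -688068/7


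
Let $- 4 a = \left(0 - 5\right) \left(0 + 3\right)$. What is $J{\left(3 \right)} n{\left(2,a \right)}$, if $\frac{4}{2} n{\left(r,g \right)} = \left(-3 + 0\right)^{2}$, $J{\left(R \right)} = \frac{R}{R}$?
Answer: $\frac{9}{2} \approx 4.5$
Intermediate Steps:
$a = \frac{15}{4}$ ($a = - \frac{\left(0 - 5\right) \left(0 + 3\right)}{4} = - \frac{\left(-5\right) 3}{4} = \left(- \frac{1}{4}\right) \left(-15\right) = \frac{15}{4} \approx 3.75$)
$J{\left(R \right)} = 1$
$n{\left(r,g \right)} = \frac{9}{2}$ ($n{\left(r,g \right)} = \frac{\left(-3 + 0\right)^{2}}{2} = \frac{\left(-3\right)^{2}}{2} = \frac{1}{2} \cdot 9 = \frac{9}{2}$)
$J{\left(3 \right)} n{\left(2,a \right)} = 1 \cdot \frac{9}{2} = \frac{9}{2}$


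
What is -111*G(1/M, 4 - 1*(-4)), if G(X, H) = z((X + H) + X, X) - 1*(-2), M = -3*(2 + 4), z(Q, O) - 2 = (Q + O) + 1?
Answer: -2849/2 ≈ -1424.5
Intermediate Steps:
z(Q, O) = 3 + O + Q (z(Q, O) = 2 + ((Q + O) + 1) = 2 + ((O + Q) + 1) = 2 + (1 + O + Q) = 3 + O + Q)
M = -18 (M = -3*6 = -18)
G(X, H) = 5 + H + 3*X (G(X, H) = (3 + X + ((X + H) + X)) - 1*(-2) = (3 + X + ((H + X) + X)) + 2 = (3 + X + (H + 2*X)) + 2 = (3 + H + 3*X) + 2 = 5 + H + 3*X)
-111*G(1/M, 4 - 1*(-4)) = -111*(5 + (4 - 1*(-4)) + 3/(-18)) = -111*(5 + (4 + 4) + 3*(-1/18)) = -111*(5 + 8 - ⅙) = -111*77/6 = -2849/2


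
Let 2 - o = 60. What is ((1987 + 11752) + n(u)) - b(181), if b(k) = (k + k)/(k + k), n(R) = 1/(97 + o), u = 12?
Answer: 535783/39 ≈ 13738.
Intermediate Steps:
o = -58 (o = 2 - 1*60 = 2 - 60 = -58)
n(R) = 1/39 (n(R) = 1/(97 - 58) = 1/39)
b(k) = 1 (b(k) = (2*k)/((2*k)) = (2*k)*(1/(2*k)) = 1)
((1987 + 11752) + n(u)) - b(181) = ((1987 + 11752) + 1/39) - 1*1 = (13739 + 1/39) - 1 = 535822/39 - 1 = 535783/39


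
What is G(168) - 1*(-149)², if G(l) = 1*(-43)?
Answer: -22244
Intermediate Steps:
G(l) = -43
G(168) - 1*(-149)² = -43 - 1*(-149)² = -43 - 1*22201 = -43 - 22201 = -22244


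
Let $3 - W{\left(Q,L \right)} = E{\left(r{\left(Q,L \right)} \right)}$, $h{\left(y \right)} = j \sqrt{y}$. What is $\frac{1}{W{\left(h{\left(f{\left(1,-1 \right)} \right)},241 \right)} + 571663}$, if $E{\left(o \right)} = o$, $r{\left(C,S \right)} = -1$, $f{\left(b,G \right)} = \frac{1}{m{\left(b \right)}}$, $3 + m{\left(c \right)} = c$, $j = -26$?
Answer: $\frac{1}{571667} \approx 1.7493 \cdot 10^{-6}$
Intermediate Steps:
$m{\left(c \right)} = -3 + c$
$f{\left(b,G \right)} = \frac{1}{-3 + b}$
$h{\left(y \right)} = - 26 \sqrt{y}$
$W{\left(Q,L \right)} = 4$ ($W{\left(Q,L \right)} = 3 - -1 = 3 + 1 = 4$)
$\frac{1}{W{\left(h{\left(f{\left(1,-1 \right)} \right)},241 \right)} + 571663} = \frac{1}{4 + 571663} = \frac{1}{571667}$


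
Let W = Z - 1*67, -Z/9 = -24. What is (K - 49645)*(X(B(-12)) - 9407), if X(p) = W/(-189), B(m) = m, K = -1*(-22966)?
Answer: 15812394296/63 ≈ 2.5099e+8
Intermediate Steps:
Z = 216 (Z = -9*(-24) = 216)
K = 22966
W = 149 (W = 216 - 1*67 = 216 - 67 = 149)
X(p) = -149/189 (X(p) = 149/(-189) = 149*(-1/189) = -149/189)
(K - 49645)*(X(B(-12)) - 9407) = (22966 - 49645)*(-149/189 - 9407) = -26679*(-1778072/189) = 15812394296/63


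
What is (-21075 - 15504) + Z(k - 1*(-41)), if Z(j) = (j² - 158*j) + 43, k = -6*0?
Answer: -41333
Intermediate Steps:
k = 0
Z(j) = 43 + j² - 158*j
(-21075 - 15504) + Z(k - 1*(-41)) = (-21075 - 15504) + (43 + (0 - 1*(-41))² - 158*(0 - 1*(-41))) = -36579 + (43 + (0 + 41)² - 158*(0 + 41)) = -36579 + (43 + 41² - 158*41) = -36579 + (43 + 1681 - 6478) = -36579 - 4754 = -41333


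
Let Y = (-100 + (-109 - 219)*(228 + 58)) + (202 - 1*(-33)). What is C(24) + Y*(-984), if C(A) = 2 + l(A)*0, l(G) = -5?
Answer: 92174234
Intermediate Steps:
Y = -93673 (Y = (-100 - 328*286) + (202 + 33) = (-100 - 93808) + 235 = -93908 + 235 = -93673)
C(A) = 2 (C(A) = 2 - 5*0 = 2 + 0 = 2)
C(24) + Y*(-984) = 2 - 93673*(-984) = 2 + 92174232 = 92174234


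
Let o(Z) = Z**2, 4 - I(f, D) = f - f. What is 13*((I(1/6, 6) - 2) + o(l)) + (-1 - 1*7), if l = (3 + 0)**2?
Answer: 1071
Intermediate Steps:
l = 9 (l = 3**2 = 9)
I(f, D) = 4 (I(f, D) = 4 - (f - f) = 4 - 1*0 = 4 + 0 = 4)
13*((I(1/6, 6) - 2) + o(l)) + (-1 - 1*7) = 13*((4 - 2) + 9**2) + (-1 - 1*7) = 13*(2 + 81) + (-1 - 7) = 13*83 - 8 = 1079 - 8 = 1071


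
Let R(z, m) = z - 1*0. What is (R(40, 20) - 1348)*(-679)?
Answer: 888132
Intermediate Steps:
R(z, m) = z (R(z, m) = z + 0 = z)
(R(40, 20) - 1348)*(-679) = (40 - 1348)*(-679) = -1308*(-679) = 888132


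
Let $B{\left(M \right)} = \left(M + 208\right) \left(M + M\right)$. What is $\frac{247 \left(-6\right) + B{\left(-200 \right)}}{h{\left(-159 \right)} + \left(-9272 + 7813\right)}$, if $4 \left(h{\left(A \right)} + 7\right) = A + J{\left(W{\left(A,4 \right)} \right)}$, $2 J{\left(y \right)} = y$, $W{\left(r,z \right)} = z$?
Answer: $\frac{18728}{6021} \approx 3.1104$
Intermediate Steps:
$J{\left(y \right)} = \frac{y}{2}$
$h{\left(A \right)} = - \frac{13}{2} + \frac{A}{4}$ ($h{\left(A \right)} = -7 + \frac{A + \frac{1}{2} \cdot 4}{4} = -7 + \frac{A + 2}{4} = -7 + \frac{2 + A}{4} = -7 + \left(\frac{1}{2} + \frac{A}{4}\right) = - \frac{13}{2} + \frac{A}{4}$)
$B{\left(M \right)} = 2 M \left(208 + M\right)$ ($B{\left(M \right)} = \left(208 + M\right) 2 M = 2 M \left(208 + M\right)$)
$\frac{247 \left(-6\right) + B{\left(-200 \right)}}{h{\left(-159 \right)} + \left(-9272 + 7813\right)} = \frac{247 \left(-6\right) + 2 \left(-200\right) \left(208 - 200\right)}{\left(- \frac{13}{2} + \frac{1}{4} \left(-159\right)\right) + \left(-9272 + 7813\right)} = \frac{-1482 + 2 \left(-200\right) 8}{\left(- \frac{13}{2} - \frac{159}{4}\right) - 1459} = \frac{-1482 - 3200}{- \frac{185}{4} - 1459} = - \frac{4682}{- \frac{6021}{4}} = \left(-4682\right) \left(- \frac{4}{6021}\right) = \frac{18728}{6021}$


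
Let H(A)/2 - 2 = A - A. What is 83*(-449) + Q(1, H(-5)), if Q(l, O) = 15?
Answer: -37252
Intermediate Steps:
H(A) = 4 (H(A) = 4 + 2*(A - A) = 4 + 2*0 = 4 + 0 = 4)
83*(-449) + Q(1, H(-5)) = 83*(-449) + 15 = -37267 + 15 = -37252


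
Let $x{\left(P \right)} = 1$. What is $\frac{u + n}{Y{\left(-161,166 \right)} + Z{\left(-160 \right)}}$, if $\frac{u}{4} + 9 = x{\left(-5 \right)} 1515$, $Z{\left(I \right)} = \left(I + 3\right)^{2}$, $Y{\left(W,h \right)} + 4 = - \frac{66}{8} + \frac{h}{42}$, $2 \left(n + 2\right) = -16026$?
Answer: $- \frac{167244}{2069819} \approx -0.080801$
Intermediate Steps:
$n = -8015$ ($n = -2 + \frac{1}{2} \left(-16026\right) = -2 - 8013 = -8015$)
$Y{\left(W,h \right)} = - \frac{49}{4} + \frac{h}{42}$ ($Y{\left(W,h \right)} = -4 + \left(- \frac{66}{8} + \frac{h}{42}\right) = -4 + \left(\left(-66\right) \frac{1}{8} + h \frac{1}{42}\right) = -4 + \left(- \frac{33}{4} + \frac{h}{42}\right) = - \frac{49}{4} + \frac{h}{42}$)
$Z{\left(I \right)} = \left(3 + I\right)^{2}$
$u = 6024$ ($u = -36 + 4 \cdot 1 \cdot 1515 = -36 + 4 \cdot 1515 = -36 + 6060 = 6024$)
$\frac{u + n}{Y{\left(-161,166 \right)} + Z{\left(-160 \right)}} = \frac{6024 - 8015}{\left(- \frac{49}{4} + \frac{1}{42} \cdot 166\right) + \left(3 - 160\right)^{2}} = - \frac{1991}{\left(- \frac{49}{4} + \frac{83}{21}\right) + \left(-157\right)^{2}} = - \frac{1991}{- \frac{697}{84} + 24649} = - \frac{1991}{\frac{2069819}{84}} = \left(-1991\right) \frac{84}{2069819} = - \frac{167244}{2069819}$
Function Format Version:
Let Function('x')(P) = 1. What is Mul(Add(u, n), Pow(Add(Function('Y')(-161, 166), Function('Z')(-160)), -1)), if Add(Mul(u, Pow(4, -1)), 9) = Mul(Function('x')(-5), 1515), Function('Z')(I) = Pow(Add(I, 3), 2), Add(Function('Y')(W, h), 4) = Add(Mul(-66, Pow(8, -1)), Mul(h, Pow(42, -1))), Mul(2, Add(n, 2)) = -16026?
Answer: Rational(-167244, 2069819) ≈ -0.080801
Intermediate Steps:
n = -8015 (n = Add(-2, Mul(Rational(1, 2), -16026)) = Add(-2, -8013) = -8015)
Function('Y')(W, h) = Add(Rational(-49, 4), Mul(Rational(1, 42), h)) (Function('Y')(W, h) = Add(-4, Add(Mul(-66, Pow(8, -1)), Mul(h, Pow(42, -1)))) = Add(-4, Add(Mul(-66, Rational(1, 8)), Mul(h, Rational(1, 42)))) = Add(-4, Add(Rational(-33, 4), Mul(Rational(1, 42), h))) = Add(Rational(-49, 4), Mul(Rational(1, 42), h)))
Function('Z')(I) = Pow(Add(3, I), 2)
u = 6024 (u = Add(-36, Mul(4, Mul(1, 1515))) = Add(-36, Mul(4, 1515)) = Add(-36, 6060) = 6024)
Mul(Add(u, n), Pow(Add(Function('Y')(-161, 166), Function('Z')(-160)), -1)) = Mul(Add(6024, -8015), Pow(Add(Add(Rational(-49, 4), Mul(Rational(1, 42), 166)), Pow(Add(3, -160), 2)), -1)) = Mul(-1991, Pow(Add(Add(Rational(-49, 4), Rational(83, 21)), Pow(-157, 2)), -1)) = Mul(-1991, Pow(Add(Rational(-697, 84), 24649), -1)) = Mul(-1991, Pow(Rational(2069819, 84), -1)) = Mul(-1991, Rational(84, 2069819)) = Rational(-167244, 2069819)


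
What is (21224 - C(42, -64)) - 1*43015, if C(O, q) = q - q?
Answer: -21791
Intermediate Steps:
C(O, q) = 0
(21224 - C(42, -64)) - 1*43015 = (21224 - 1*0) - 1*43015 = (21224 + 0) - 43015 = 21224 - 43015 = -21791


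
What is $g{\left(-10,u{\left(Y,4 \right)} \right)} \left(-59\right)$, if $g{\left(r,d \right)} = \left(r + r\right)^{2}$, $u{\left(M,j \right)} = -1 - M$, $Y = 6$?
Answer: $-23600$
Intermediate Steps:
$g{\left(r,d \right)} = 4 r^{2}$ ($g{\left(r,d \right)} = \left(2 r\right)^{2} = 4 r^{2}$)
$g{\left(-10,u{\left(Y,4 \right)} \right)} \left(-59\right) = 4 \left(-10\right)^{2} \left(-59\right) = 4 \cdot 100 \left(-59\right) = 400 \left(-59\right) = -23600$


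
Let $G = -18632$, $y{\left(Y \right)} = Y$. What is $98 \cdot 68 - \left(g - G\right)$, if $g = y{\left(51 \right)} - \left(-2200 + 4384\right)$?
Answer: $-9835$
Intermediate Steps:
$g = -2133$ ($g = 51 - \left(-2200 + 4384\right) = 51 - 2184 = -2133$)
$98 \cdot 68 - \left(g - G\right) = 98 \cdot 68 - \left(-2133 - -18632\right) = 6664 - \left(-2133 + 18632\right) = 6664 - 16499 = -9835$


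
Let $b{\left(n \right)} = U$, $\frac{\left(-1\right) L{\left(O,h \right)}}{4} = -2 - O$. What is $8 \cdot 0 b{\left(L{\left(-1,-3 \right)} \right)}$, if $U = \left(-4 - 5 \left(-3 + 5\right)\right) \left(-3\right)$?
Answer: $0$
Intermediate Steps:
$L{\left(O,h \right)} = 8 + 4 O$ ($L{\left(O,h \right)} = - 4 \left(-2 - O\right) = 8 + 4 O$)
$U = 42$ ($U = \left(-4 - 10\right) \left(-3\right) = \left(-14\right) \left(-3\right) = 42$)
$b{\left(n \right)} = 42$
$8 \cdot 0 b{\left(L{\left(-1,-3 \right)} \right)} = 8 \cdot 0 \cdot 42 = 8 \cdot 0 = 0$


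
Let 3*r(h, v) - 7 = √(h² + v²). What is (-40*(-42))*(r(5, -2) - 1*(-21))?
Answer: 39200 + 560*√29 ≈ 42216.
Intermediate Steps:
r(h, v) = 7/3 + √(h² + v²)/3
(-40*(-42))*(r(5, -2) - 1*(-21)) = (-40*(-42))*((7/3 + √(5² + (-2)²)/3) - 1*(-21)) = 1680*((7/3 + √(25 + 4)/3) + 21) = 1680*((7/3 + √29/3) + 21) = 1680*(70/3 + √29/3) = 39200 + 560*√29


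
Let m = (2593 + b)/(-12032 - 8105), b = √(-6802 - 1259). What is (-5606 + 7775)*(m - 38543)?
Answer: -1683454132296/20137 - 2169*I*√8061/20137 ≈ -8.36e+7 - 9.6707*I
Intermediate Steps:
b = I*√8061 (b = √(-8061) = I*√8061 ≈ 89.783*I)
m = -2593/20137 - I*√8061/20137 (m = (2593 + I*√8061)/(-12032 - 8105) = (2593 + I*√8061)/(-20137) = (2593 + I*√8061)*(-1/20137) = -2593/20137 - I*√8061/20137 ≈ -0.12877 - 0.0044586*I)
(-5606 + 7775)*(m - 38543) = (-5606 + 7775)*((-2593/20137 - I*√8061/20137) - 38543) = 2169*(-776142984/20137 - I*√8061/20137) = -1683454132296/20137 - 2169*I*√8061/20137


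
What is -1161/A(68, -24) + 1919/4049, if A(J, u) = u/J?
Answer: 26642209/8098 ≈ 3290.0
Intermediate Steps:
-1161/A(68, -24) + 1919/4049 = -1161/((-24/68)) + 1919/4049 = -1161/((-24*1/68)) + 1919*(1/4049) = -1161/(-6/17) + 1919/4049 = -1161*(-17/6) + 1919/4049 = 6579/2 + 1919/4049 = 26642209/8098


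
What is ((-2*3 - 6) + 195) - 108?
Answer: 75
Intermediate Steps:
((-2*3 - 6) + 195) - 108 = ((-6 - 6) + 195) - 108 = (-12 + 195) - 108 = 183 - 108 = 75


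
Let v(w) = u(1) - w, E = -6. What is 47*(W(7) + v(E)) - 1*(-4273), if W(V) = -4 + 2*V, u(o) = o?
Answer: 5072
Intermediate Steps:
v(w) = 1 - w
47*(W(7) + v(E)) - 1*(-4273) = 47*((-4 + 2*7) + (1 - 1*(-6))) - 1*(-4273) = 47*((-4 + 14) + (1 + 6)) + 4273 = 47*(10 + 7) + 4273 = 47*17 + 4273 = 799 + 4273 = 5072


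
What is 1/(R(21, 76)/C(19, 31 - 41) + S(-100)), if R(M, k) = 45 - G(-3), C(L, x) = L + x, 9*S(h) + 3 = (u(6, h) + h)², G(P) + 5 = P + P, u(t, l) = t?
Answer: 3/2963 ≈ 0.0010125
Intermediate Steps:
G(P) = -5 + 2*P (G(P) = -5 + (P + P) = -5 + 2*P)
S(h) = -⅓ + (6 + h)²/9
R(M, k) = 56 (R(M, k) = 45 - (-5 + 2*(-3)) = 45 - (-5 - 6) = 45 - 1*(-11) = 45 + 11 = 56)
1/(R(21, 76)/C(19, 31 - 41) + S(-100)) = 1/(56/(19 + (31 - 41)) + (-⅓ + (6 - 100)²/9)) = 1/(56/(19 - 10) + (-⅓ + (⅑)*(-94)²)) = 1/(56/9 + (-⅓ + (⅑)*8836)) = 1/(56*(⅑) + (-⅓ + 8836/9)) = 1/(56/9 + 8833/9) = 1/(2963/3) = 3/2963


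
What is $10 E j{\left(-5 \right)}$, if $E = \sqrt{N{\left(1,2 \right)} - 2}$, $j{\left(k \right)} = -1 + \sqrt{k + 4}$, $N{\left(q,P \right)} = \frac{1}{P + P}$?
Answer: $5 i \sqrt{7} \left(-1 + i\right) \approx -13.229 - 13.229 i$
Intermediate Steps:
$N{\left(q,P \right)} = \frac{1}{2 P}$
$j{\left(k \right)} = -1 + \sqrt{4 + k}$
$E = \frac{i \sqrt{7}}{2}$ ($E = \sqrt{\frac{1}{2 \cdot 2} - 2} = \sqrt{\frac{1}{2} \cdot \frac{1}{2} - 2} = \sqrt{\frac{1}{4} - 2} = \sqrt{- \frac{7}{4}} = \frac{i \sqrt{7}}{2} \approx 1.3229 i$)
$10 E j{\left(-5 \right)} = 10 \frac{i \sqrt{7}}{2} \left(-1 + \sqrt{4 - 5}\right) = 5 i \sqrt{7} \left(-1 + \sqrt{-1}\right) = 5 i \sqrt{7} \left(-1 + i\right)$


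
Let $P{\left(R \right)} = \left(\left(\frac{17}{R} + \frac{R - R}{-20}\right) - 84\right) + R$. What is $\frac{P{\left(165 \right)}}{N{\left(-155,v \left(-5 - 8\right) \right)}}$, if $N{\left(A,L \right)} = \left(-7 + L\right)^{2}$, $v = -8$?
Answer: $\frac{13382}{1552485} \approx 0.0086197$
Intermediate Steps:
$P{\left(R \right)} = -84 + R + \frac{17}{R}$ ($P{\left(R \right)} = \left(\left(\frac{17}{R} + 0 \left(- \frac{1}{20}\right)\right) - 84\right) + R = \left(\left(\frac{17}{R} + 0\right) - 84\right) + R = \left(\frac{17}{R} - 84\right) + R = \left(-84 + \frac{17}{R}\right) + R = -84 + R + \frac{17}{R}$)
$\frac{P{\left(165 \right)}}{N{\left(-155,v \left(-5 - 8\right) \right)}} = \frac{-84 + 165 + \frac{17}{165}}{\left(-7 - 8 \left(-5 - 8\right)\right)^{2}} = \frac{-84 + 165 + 17 \cdot \frac{1}{165}}{\left(-7 - -104\right)^{2}} = \frac{-84 + 165 + \frac{17}{165}}{\left(-7 + 104\right)^{2}} = \frac{13382}{165 \cdot 97^{2}} = \frac{13382}{165 \cdot 9409} = \frac{13382}{165} \cdot \frac{1}{9409} = \frac{13382}{1552485}$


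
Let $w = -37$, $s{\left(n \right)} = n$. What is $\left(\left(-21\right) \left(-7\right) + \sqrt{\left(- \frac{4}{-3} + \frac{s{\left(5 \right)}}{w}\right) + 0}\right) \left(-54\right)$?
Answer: $-7938 - \frac{18 \sqrt{14763}}{37} \approx -7997.1$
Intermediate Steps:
$\left(\left(-21\right) \left(-7\right) + \sqrt{\left(- \frac{4}{-3} + \frac{s{\left(5 \right)}}{w}\right) + 0}\right) \left(-54\right) = \left(\left(-21\right) \left(-7\right) + \sqrt{\left(- \frac{4}{-3} + \frac{5}{-37}\right) + 0}\right) \left(-54\right) = \left(147 + \sqrt{\left(\left(-4\right) \left(- \frac{1}{3}\right) + 5 \left(- \frac{1}{37}\right)\right) + 0}\right) \left(-54\right) = \left(147 + \sqrt{\left(\frac{4}{3} - \frac{5}{37}\right) + 0}\right) \left(-54\right) = \left(147 + \sqrt{\frac{133}{111} + 0}\right) \left(-54\right) = \left(147 + \sqrt{\frac{133}{111}}\right) \left(-54\right) = \left(147 + \frac{\sqrt{14763}}{111}\right) \left(-54\right) = -7938 - \frac{18 \sqrt{14763}}{37}$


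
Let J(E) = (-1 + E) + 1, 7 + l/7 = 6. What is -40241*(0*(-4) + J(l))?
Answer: 281687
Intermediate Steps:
l = -7 (l = -49 + 7*6 = -49 + 42 = -7)
J(E) = E
-40241*(0*(-4) + J(l)) = -40241*(0*(-4) - 7) = -40241*(0 - 7) = -40241*(-7) = 281687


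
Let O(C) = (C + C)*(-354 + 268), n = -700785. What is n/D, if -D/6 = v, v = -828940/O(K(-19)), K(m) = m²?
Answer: 725219037/82894 ≈ 8748.8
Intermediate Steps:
O(C) = -172*C (O(C) = (2*C)*(-86) = -172*C)
v = 207235/15523 (v = -828940/((-172*(-19)²)) = -828940/((-172*361)) = -828940/(-62092) = -828940*(-1/62092) = 207235/15523 ≈ 13.350)
D = -1243410/15523 (D = -6*207235/15523 = -1243410/15523 ≈ -80.101)
n/D = -700785/(-1243410/15523) = -700785*(-15523/1243410) = 725219037/82894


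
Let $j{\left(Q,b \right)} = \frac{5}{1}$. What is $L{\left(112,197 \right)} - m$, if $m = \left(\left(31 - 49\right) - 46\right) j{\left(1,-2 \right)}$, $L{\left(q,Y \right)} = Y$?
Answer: $517$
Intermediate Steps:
$j{\left(Q,b \right)} = 5$ ($j{\left(Q,b \right)} = 5 \cdot 1 = 5$)
$m = -320$ ($m = \left(\left(31 - 49\right) - 46\right) 5 = \left(-18 - 46\right) 5 = \left(-64\right) 5 = -320$)
$L{\left(112,197 \right)} - m = 197 - -320 = 197 + 320 = 517$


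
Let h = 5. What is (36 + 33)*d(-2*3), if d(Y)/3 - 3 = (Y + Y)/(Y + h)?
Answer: 3105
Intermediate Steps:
d(Y) = 9 + 6*Y/(5 + Y) (d(Y) = 9 + 3*((Y + Y)/(Y + 5)) = 9 + 3*((2*Y)/(5 + Y)) = 9 + 3*(2*Y/(5 + Y)) = 9 + 6*Y/(5 + Y))
(36 + 33)*d(-2*3) = (36 + 33)*(15*(3 - 2*3)/(5 - 2*3)) = 69*(15*(3 - 6)/(5 - 6)) = 69*(15*(-3)/(-1)) = 69*(15*(-1)*(-3)) = 69*45 = 3105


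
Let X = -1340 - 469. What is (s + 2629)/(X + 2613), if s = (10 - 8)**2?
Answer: 2633/804 ≈ 3.2749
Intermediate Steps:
s = 4 (s = 2**2 = 4)
X = -1809
(s + 2629)/(X + 2613) = (4 + 2629)/(-1809 + 2613) = 2633/804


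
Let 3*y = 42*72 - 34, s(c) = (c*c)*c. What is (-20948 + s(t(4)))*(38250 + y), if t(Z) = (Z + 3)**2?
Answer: 11385575740/3 ≈ 3.7952e+9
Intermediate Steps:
t(Z) = (3 + Z)**2
s(c) = c**3 (s(c) = c**2*c = c**3)
y = 2990/3 (y = (42*72 - 34)/3 = (3024 - 34)/3 = (1/3)*2990 = 2990/3 ≈ 996.67)
(-20948 + s(t(4)))*(38250 + y) = (-20948 + ((3 + 4)**2)**3)*(38250 + 2990/3) = (-20948 + (7**2)**3)*(117740/3) = (-20948 + 49**3)*(117740/3) = (-20948 + 117649)*(117740/3) = 96701*(117740/3) = 11385575740/3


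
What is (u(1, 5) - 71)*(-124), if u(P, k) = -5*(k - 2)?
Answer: 10664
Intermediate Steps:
u(P, k) = 10 - 5*k (u(P, k) = -5*(-2 + k) = 10 - 5*k)
(u(1, 5) - 71)*(-124) = ((10 - 5*5) - 71)*(-124) = ((10 - 25) - 71)*(-124) = (-15 - 71)*(-124) = -86*(-124) = 10664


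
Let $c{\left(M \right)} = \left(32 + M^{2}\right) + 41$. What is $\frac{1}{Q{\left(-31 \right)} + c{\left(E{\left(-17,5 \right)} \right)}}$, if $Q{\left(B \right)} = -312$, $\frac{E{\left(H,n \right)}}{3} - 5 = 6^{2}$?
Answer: $\frac{1}{14890} \approx 6.7159 \cdot 10^{-5}$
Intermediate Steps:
$E{\left(H,n \right)} = 123$ ($E{\left(H,n \right)} = 15 + 3 \cdot 6^{2} = 15 + 3 \cdot 36 = 15 + 108 = 123$)
$c{\left(M \right)} = 73 + M^{2}$
$\frac{1}{Q{\left(-31 \right)} + c{\left(E{\left(-17,5 \right)} \right)}} = \frac{1}{-312 + \left(73 + 123^{2}\right)} = \frac{1}{-312 + \left(73 + 15129\right)} = \frac{1}{-312 + 15202} = \frac{1}{14890}$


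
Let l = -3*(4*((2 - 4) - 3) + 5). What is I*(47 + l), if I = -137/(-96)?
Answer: 3151/24 ≈ 131.29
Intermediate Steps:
l = 45 (l = -3*(4*(-2 - 3) + 5) = -3*(4*(-5) + 5) = -3*(-20 + 5) = -3*(-15) = 45)
I = 137/96 (I = -137*(-1/96) = 137/96 ≈ 1.4271)
I*(47 + l) = 137*(47 + 45)/96 = (137/96)*92 = 3151/24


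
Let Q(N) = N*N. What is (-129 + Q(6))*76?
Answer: -7068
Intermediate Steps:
Q(N) = N²
(-129 + Q(6))*76 = (-129 + 6²)*76 = (-129 + 36)*76 = -93*76 = -7068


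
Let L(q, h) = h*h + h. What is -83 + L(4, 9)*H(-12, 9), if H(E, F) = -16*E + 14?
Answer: 18457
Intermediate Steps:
H(E, F) = 14 - 16*E
L(q, h) = h + h² (L(q, h) = h² + h = h + h²)
-83 + L(4, 9)*H(-12, 9) = -83 + (9*(1 + 9))*(14 - 16*(-12)) = -83 + (9*10)*(14 + 192) = -83 + 90*206 = -83 + 18540 = 18457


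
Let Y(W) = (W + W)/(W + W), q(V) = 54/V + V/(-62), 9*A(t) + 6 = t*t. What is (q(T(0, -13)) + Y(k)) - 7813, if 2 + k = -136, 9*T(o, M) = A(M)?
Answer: -6372854173/818586 ≈ -7785.2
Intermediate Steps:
A(t) = -2/3 + t**2/9 (A(t) = -2/3 + (t*t)/9 = -2/3 + t**2/9)
T(o, M) = -2/27 + M**2/81 (T(o, M) = (-2/3 + M**2/9)/9 = -2/27 + M**2/81)
q(V) = 54/V - V/62 (q(V) = 54/V + V*(-1/62) = 54/V - V/62)
k = -138 (k = -2 - 136 = -138)
Y(W) = 1 (Y(W) = (2*W)/((2*W)) = (2*W)*(1/(2*W)) = 1)
(q(T(0, -13)) + Y(k)) - 7813 = ((54/(-2/27 + (1/81)*(-13)**2) - (-2/27 + (1/81)*(-13)**2)/62) + 1) - 7813 = ((54/(-2/27 + (1/81)*169) - (-2/27 + (1/81)*169)/62) + 1) - 7813 = ((54/(-2/27 + 169/81) - (-2/27 + 169/81)/62) + 1) - 7813 = ((54/(163/81) - 1/62*163/81) + 1) - 7813 = ((54*(81/163) - 163/5022) + 1) - 7813 = ((4374/163 - 163/5022) + 1) - 7813 = (21939659/818586 + 1) - 7813 = 22758245/818586 - 7813 = -6372854173/818586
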